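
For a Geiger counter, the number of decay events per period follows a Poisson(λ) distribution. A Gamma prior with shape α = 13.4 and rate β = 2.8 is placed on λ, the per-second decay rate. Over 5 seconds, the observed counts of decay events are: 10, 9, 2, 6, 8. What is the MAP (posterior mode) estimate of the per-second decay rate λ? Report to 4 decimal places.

With a Gamma(shape α, rate β) prior, the Poisson likelihood is conjugate: the posterior is Gamma(α + ΣXᵢ, β + n).
Sum of counts S = 35 over n = 5 seconds.
Posterior: Gamma(α+S, β+n) = Gamma(13.4+35, 2.8+5) = Gamma(48.4, 7.8).
Mode of Gamma(α,β) for α≥1 is (α−1)/β = 47.4/7.8 = 6.0769.

6.0769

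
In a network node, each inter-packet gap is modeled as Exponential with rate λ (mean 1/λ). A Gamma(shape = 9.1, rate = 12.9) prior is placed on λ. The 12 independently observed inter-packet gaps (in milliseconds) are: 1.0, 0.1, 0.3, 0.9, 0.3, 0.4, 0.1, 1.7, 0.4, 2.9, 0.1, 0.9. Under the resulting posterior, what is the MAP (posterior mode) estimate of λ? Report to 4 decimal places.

0.9136

With a Gamma(shape α, rate β) prior on the exponential rate λ, the posterior after n observations with total T = Σxᵢ is Gamma(α+n, β+T).
Sum of observations T = 9.1 milliseconds; n = 12.
Posterior: Gamma(9.1+12, 12.9+9.1) = Gamma(21.1, 22.0).
Mode = (α−1)/β = 0.9136.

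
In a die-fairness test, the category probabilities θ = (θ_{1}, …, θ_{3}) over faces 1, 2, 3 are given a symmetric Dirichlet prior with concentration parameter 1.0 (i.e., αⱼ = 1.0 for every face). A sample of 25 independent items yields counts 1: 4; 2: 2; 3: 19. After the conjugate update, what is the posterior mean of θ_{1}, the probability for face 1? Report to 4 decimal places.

0.1786

The Dirichlet prior is conjugate to the Multinomial likelihood: each posterior αⱼ = prior αⱼ + observed count nⱼ.
Posterior concentration: (5.0, 3.0, 20.0), total = 28.0.
E[θ_{1}|data] = α_{1}/Σα = 5.0/28.0 = 0.1786.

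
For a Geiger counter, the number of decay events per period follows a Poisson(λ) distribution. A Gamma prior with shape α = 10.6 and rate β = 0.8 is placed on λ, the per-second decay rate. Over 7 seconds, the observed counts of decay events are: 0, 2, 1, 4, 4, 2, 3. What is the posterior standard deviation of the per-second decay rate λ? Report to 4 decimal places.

0.6612

With a Gamma(shape α, rate β) prior, the Poisson likelihood is conjugate: the posterior is Gamma(α + ΣXᵢ, β + n).
Sum of counts S = 16 over n = 7 seconds.
Posterior: Gamma(α+S, β+n) = Gamma(10.6+16, 0.8+7) = Gamma(26.6, 7.8).
SD = √α/β = √26.6/7.8 = 0.6612.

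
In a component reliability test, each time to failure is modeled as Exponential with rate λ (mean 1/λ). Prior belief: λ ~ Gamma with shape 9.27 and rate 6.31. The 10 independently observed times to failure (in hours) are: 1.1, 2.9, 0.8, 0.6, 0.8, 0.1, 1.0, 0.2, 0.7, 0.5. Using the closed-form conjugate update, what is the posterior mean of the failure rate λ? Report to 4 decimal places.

1.2838

With a Gamma(shape α, rate β) prior on the exponential rate λ, the posterior after n observations with total T = Σxᵢ is Gamma(α+n, β+T).
Sum of observations T = 8.7 hours; n = 10.
Posterior: Gamma(9.27+10, 6.31+8.7) = Gamma(19.27, 15.01).
Posterior mean of λ = α/β = 19.27/15.01 = 1.2838.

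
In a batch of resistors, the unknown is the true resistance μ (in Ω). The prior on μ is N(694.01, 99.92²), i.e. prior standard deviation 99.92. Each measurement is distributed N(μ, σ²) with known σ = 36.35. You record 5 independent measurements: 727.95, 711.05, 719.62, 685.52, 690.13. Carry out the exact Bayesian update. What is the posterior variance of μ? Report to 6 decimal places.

For Normal data with known variance σ², a Normal(μ₀, σ₀²) prior on μ is conjugate. Posterior precision = 1/σ₀² + n/σ²; posterior mean is the precision-weighted average of μ₀ and x̄.
σ₀² = 99.92² = 9984.0064, σ² = 36.35² = 1321.3225; σ² + n·σ₀² = 1321.3225 + 5·9984.0064 = 51241.3545.
Posterior precision = 1/σ₀² + n/σ² = 1/9984.0064 + 5/1321.3225 = (σ² + n·σ₀²)/(σ₀²σ²) = 51241.3545/(9984.0064·1321.3225); posterior variance σₙ² = σ₀²σ²/(σ² + n·σ₀²) = 9984.0064·1321.3225/51241.3545 = 257.450109.

257.450109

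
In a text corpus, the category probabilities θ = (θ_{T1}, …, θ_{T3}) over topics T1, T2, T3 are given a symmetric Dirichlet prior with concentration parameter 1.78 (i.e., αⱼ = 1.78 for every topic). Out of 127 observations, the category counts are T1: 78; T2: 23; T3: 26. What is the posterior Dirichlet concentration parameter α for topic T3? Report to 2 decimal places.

The Dirichlet prior is conjugate to the Multinomial likelihood: each posterior αⱼ = prior αⱼ + observed count nⱼ.
Posterior concentration: (79.78, 24.78, 27.78), total = 132.34.
α_{T3} = 1.78 + 26 = 27.78.

27.78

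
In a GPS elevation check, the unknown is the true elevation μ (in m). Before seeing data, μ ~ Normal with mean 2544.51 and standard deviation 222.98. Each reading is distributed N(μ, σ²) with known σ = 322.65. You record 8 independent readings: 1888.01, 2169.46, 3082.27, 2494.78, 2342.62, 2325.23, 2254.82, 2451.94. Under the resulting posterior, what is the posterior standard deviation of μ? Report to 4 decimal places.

101.5558

For Normal data with known variance σ², a Normal(μ₀, σ₀²) prior on μ is conjugate. Posterior precision = 1/σ₀² + n/σ²; posterior mean is the precision-weighted average of μ₀ and x̄.
σ₀² = 222.98² = 49720.0804, σ² = 322.65² = 104103.0225; σ² + n·σ₀² = 104103.0225 + 8·49720.0804 = 501863.6657.
Posterior precision = 1/σ₀² + n/σ² = 1/49720.0804 + 8/104103.0225 = (σ² + n·σ₀²)/(σ₀²σ²) = 501863.6657/(49720.0804·104103.0225); posterior variance σₙ² = σ₀²σ²/(σ² + n·σ₀²) = 49720.0804·104103.0225/501863.6657 = 10313.579170.
Posterior SD = √σₙ² = √(49720.0804·104103.0225/501863.6657) = 101.5558.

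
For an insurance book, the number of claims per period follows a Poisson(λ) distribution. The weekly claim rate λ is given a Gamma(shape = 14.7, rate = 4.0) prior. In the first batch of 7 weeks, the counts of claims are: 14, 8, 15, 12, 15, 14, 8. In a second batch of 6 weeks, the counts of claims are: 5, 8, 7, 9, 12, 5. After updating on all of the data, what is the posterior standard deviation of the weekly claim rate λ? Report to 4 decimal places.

0.7125

With a Gamma(shape α, rate β) prior, the Poisson likelihood is conjugate: the posterior is Gamma(α + ΣXᵢ, β + n).
Batch 1: sum of counts S = 86 over n = 7 weeks.
After batch 1: Gamma(α+S, β+n) = Gamma(14.7+86, 4.0+7) = Gamma(100.7, 11.0).
Batch 2: sum of counts S = 46 over n = 6 weeks.
After batch 2: Gamma(α+S, β+n) = Gamma(100.7+46, 11.0+6) = Gamma(146.7, 17.0).
SD = √α/β = √146.7/17.0 = 0.7125.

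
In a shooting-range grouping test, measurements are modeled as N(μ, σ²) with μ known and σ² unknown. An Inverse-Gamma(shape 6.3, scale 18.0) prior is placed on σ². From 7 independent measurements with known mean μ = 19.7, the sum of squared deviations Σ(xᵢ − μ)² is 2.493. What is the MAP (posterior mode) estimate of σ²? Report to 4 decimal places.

1.7821

With known mean μ and an Inverse-Gamma(α, β) prior on σ², the Normal likelihood is conjugate: posterior is Inv-Gamma(α + n/2, β + Σ(xᵢ−μ)²/2).
Posterior: Inv-Gamma(6.3 + 7/2, 18.0 + 2.493/2) = Inv-Gamma(9.80, 19.2465).
Mode = β/(α+1) = 19.2465/10.80 = 1.7821.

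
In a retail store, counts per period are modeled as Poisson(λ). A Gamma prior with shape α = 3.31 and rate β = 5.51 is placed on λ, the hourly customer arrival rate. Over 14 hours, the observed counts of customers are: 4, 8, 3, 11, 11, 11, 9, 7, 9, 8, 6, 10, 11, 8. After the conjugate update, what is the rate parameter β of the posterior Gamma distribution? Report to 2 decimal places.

19.51

With a Gamma(shape α, rate β) prior, the Poisson likelihood is conjugate: the posterior is Gamma(α + ΣXᵢ, β + n).
Sum of counts S = 116 over n = 14 hours.
Posterior: Gamma(α+S, β+n) = Gamma(3.31+116, 5.51+14) = Gamma(119.31, 19.51).
Posterior β = 19.51.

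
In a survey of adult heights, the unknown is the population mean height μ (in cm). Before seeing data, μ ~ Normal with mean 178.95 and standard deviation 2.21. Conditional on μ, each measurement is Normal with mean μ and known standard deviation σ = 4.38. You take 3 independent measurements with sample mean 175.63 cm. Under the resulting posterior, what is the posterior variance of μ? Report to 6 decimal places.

2.769139

For Normal data with known variance σ², a Normal(μ₀, σ₀²) prior on μ is conjugate. Posterior precision = 1/σ₀² + n/σ²; posterior mean is the precision-weighted average of μ₀ and x̄.
σ₀² = 2.21² = 4.8841, σ² = 4.38² = 19.1844; σ² + n·σ₀² = 19.1844 + 3·4.8841 = 33.8367.
Posterior precision = 1/σ₀² + n/σ² = 1/4.8841 + 3/19.1844 = (σ² + n·σ₀²)/(σ₀²σ²) = 33.8367/(4.8841·19.1844); posterior variance σₙ² = σ₀²σ²/(σ² + n·σ₀²) = 4.8841·19.1844/33.8367 = 2.769139.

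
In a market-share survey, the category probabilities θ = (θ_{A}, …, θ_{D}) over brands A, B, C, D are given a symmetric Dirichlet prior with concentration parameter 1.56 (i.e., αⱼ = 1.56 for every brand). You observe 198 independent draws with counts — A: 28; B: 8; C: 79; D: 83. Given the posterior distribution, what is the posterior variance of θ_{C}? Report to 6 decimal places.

The Dirichlet prior is conjugate to the Multinomial likelihood: each posterior αⱼ = prior αⱼ + observed count nⱼ.
Posterior concentration: (29.56, 9.56, 80.56, 84.56), total = 204.24.
Var[θ_j] = α_j(Σα−α_j)/((Σα)²(Σα+1)) = 80.56·123.68/(204.24²·205.24) = 0.001164.

0.001164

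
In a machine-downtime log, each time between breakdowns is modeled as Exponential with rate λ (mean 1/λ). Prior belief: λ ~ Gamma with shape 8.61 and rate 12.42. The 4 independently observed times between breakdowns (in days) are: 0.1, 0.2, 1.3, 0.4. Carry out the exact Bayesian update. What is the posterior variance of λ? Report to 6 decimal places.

0.060644

With a Gamma(shape α, rate β) prior on the exponential rate λ, the posterior after n observations with total T = Σxᵢ is Gamma(α+n, β+T).
Sum of observations T = 2.0 days; n = 4.
Posterior: Gamma(8.61+4, 12.42+2.0) = Gamma(12.61, 14.42).
Var = α/β² = 0.060644.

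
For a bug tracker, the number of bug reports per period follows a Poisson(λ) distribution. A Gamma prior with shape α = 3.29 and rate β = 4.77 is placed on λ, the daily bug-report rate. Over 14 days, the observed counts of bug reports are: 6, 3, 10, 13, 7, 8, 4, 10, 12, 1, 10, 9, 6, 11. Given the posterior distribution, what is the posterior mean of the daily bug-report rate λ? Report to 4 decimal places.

6.0357

With a Gamma(shape α, rate β) prior, the Poisson likelihood is conjugate: the posterior is Gamma(α + ΣXᵢ, β + n).
Sum of counts S = 110 over n = 14 days.
Posterior: Gamma(α+S, β+n) = Gamma(3.29+110, 4.77+14) = Gamma(113.29, 18.77).
Posterior mean = α/β = 113.29/18.77 = 6.0357.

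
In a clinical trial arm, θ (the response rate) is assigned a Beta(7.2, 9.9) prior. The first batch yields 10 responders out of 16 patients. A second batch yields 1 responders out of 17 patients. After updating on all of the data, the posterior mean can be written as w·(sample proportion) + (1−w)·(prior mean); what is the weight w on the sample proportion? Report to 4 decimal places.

The Beta prior is conjugate to a Binomial/Bernoulli likelihood; the update adds successes to α and failures to β.
Total number of patients: n = 16 + 17 = 33.
Posterior mean = (α₀+k)/(α₀+β₀+n) = [n/(α₀+β₀+n)]·(k/n) + [(α₀+β₀)/(α₀+β₀+n)]·α₀/(α₀+β₀), so only n and the prior enter the weight.
The weight on the data is w = n/(α₀+β₀+n) = 33/(7.2+9.9+33) = 33/50.1 = 0.6587.

0.6587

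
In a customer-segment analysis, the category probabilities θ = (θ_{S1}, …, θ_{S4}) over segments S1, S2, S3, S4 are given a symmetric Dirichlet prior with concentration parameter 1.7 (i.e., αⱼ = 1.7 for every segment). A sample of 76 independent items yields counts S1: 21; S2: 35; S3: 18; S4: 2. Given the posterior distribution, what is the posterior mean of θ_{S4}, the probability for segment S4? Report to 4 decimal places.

The Dirichlet prior is conjugate to the Multinomial likelihood: each posterior αⱼ = prior αⱼ + observed count nⱼ.
Posterior concentration: (22.7, 36.7, 19.7, 3.7), total = 82.8.
E[θ_{S4}|data] = α_{S4}/Σα = 3.7/82.8 = 0.0447.

0.0447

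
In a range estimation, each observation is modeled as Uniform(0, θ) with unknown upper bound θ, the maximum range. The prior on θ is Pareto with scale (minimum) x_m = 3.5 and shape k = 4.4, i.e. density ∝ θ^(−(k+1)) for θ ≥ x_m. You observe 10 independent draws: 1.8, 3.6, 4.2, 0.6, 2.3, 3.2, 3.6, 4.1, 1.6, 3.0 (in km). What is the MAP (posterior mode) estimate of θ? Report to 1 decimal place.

A Pareto(scale x_m, shape k) prior on the upper bound θ of Uniform(0, θ) is conjugate: posterior is Pareto(max(x_m, max xᵢ), k + n).
Sample maximum = 4.2; prior scale x_m = 3.5 → posterior scale = max = 4.2.
Posterior shape = 4.4 + 10 = 14.4.
The Pareto density is decreasing on [x_m, ∞), so the mode is x_m = 4.2.

4.2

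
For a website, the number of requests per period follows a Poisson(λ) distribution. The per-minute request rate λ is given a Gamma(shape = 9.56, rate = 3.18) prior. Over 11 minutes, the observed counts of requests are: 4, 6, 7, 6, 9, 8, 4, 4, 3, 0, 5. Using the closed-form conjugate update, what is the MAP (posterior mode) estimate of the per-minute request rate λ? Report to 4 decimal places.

4.5529

With a Gamma(shape α, rate β) prior, the Poisson likelihood is conjugate: the posterior is Gamma(α + ΣXᵢ, β + n).
Sum of counts S = 56 over n = 11 minutes.
Posterior: Gamma(α+S, β+n) = Gamma(9.56+56, 3.18+11) = Gamma(65.56, 14.18).
Mode of Gamma(α,β) for α≥1 is (α−1)/β = 64.56/14.18 = 4.5529.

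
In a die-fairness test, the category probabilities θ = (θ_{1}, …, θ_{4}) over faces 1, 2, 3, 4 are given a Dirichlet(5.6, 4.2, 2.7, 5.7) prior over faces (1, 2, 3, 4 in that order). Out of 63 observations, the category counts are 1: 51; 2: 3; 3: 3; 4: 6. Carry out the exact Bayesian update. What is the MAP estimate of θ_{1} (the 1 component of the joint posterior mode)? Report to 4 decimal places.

The Dirichlet prior is conjugate to the Multinomial likelihood: each posterior αⱼ = prior αⱼ + observed count nⱼ.
Posterior concentration: (56.6, 7.2, 5.7, 11.7), total = 81.2.
Joint mode component: (α_{1}−1)/(Σα−K) = 55.6/77.2 = 0.7202.

0.7202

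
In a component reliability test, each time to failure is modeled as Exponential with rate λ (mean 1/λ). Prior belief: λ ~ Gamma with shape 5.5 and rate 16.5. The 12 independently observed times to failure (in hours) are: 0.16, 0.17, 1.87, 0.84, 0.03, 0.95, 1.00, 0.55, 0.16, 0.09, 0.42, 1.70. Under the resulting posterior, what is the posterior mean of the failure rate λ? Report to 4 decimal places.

With a Gamma(shape α, rate β) prior on the exponential rate λ, the posterior after n observations with total T = Σxᵢ is Gamma(α+n, β+T).
Sum of observations T = 7.94 hours; n = 12.
Posterior: Gamma(5.5+12, 16.5+7.94) = Gamma(17.5, 24.44).
Posterior mean of λ = α/β = 17.5/24.44 = 0.7160.

0.7160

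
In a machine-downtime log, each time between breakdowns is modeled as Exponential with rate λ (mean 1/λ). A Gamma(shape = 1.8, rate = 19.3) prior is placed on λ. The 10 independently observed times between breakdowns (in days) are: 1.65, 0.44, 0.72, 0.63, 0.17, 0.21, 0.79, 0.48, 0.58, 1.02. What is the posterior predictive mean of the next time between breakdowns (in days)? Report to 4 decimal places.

2.4065

With a Gamma(shape α, rate β) prior on the exponential rate λ, the posterior after n observations with total T = Σxᵢ is Gamma(α+n, β+T).
Sum of observations T = 6.69 days; n = 10.
Posterior: Gamma(1.8+10, 19.3+6.69) = Gamma(11.8, 25.99).
The predictive distribution for the next observation is Lomax; its mean is β/(α−1) = 25.99/10.8 = 2.4065.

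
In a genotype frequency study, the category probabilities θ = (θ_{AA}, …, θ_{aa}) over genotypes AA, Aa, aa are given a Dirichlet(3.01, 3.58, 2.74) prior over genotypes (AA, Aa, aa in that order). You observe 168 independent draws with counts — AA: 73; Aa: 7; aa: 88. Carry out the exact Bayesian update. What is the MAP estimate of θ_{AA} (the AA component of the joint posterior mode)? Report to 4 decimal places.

0.4303

The Dirichlet prior is conjugate to the Multinomial likelihood: each posterior αⱼ = prior αⱼ + observed count nⱼ.
Posterior concentration: (76.01, 10.58, 90.74), total = 177.33.
Joint mode component: (α_{AA}−1)/(Σα−K) = 75.01/174.33 = 0.4303.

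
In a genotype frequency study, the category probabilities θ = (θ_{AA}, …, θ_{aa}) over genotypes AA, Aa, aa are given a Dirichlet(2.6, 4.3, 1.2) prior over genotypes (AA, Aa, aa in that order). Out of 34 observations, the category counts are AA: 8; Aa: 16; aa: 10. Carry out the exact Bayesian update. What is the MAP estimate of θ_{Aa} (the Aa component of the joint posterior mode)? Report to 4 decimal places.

0.4936

The Dirichlet prior is conjugate to the Multinomial likelihood: each posterior αⱼ = prior αⱼ + observed count nⱼ.
Posterior concentration: (10.6, 20.3, 11.2), total = 42.1.
Joint mode component: (α_{Aa}−1)/(Σα−K) = 19.3/39.1 = 0.4936.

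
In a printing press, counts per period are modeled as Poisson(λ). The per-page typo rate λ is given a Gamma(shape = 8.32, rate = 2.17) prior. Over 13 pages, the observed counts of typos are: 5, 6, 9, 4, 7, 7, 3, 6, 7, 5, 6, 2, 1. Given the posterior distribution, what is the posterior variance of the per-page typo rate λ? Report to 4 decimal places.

0.3316

With a Gamma(shape α, rate β) prior, the Poisson likelihood is conjugate: the posterior is Gamma(α + ΣXᵢ, β + n).
Sum of counts S = 68 over n = 13 pages.
Posterior: Gamma(α+S, β+n) = Gamma(8.32+68, 2.17+13) = Gamma(76.32, 15.17).
Var = α/β² = 76.32/15.17² = 0.3316.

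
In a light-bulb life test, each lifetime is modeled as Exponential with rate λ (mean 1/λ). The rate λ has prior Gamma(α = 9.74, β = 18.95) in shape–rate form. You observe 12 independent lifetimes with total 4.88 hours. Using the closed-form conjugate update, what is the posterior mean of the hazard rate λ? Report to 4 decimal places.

0.9123

With a Gamma(shape α, rate β) prior on the exponential rate λ, the posterior after n observations with total T = Σxᵢ is Gamma(α+n, β+T).
Posterior: Gamma(9.74+12, 18.95+4.88) = Gamma(21.74, 23.83).
Posterior mean of λ = α/β = 21.74/23.83 = 0.9123.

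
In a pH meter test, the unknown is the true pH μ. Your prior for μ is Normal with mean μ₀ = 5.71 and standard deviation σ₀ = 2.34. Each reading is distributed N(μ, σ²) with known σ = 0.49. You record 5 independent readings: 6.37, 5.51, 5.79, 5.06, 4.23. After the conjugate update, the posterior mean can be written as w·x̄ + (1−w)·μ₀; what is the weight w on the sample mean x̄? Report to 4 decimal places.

For Normal data with known variance σ², a Normal(μ₀, σ₀²) prior on μ is conjugate. Posterior precision = 1/σ₀² + n/σ²; posterior mean is the precision-weighted average of μ₀ and x̄.
σ₀² = 2.34² = 5.4756, σ² = 0.49² = 0.2401. Prior precision 1/σ₀² = 1/5.4756; data precision n/σ² = 5/0.2401.
w = (n/σ²)/(1/σ₀² + n/σ²) = n·σ₀²/(σ² + n·σ₀²) = 5·5.4756/(0.2401 + 5·5.4756) = 27.378/27.6181 = 0.9913.

0.9913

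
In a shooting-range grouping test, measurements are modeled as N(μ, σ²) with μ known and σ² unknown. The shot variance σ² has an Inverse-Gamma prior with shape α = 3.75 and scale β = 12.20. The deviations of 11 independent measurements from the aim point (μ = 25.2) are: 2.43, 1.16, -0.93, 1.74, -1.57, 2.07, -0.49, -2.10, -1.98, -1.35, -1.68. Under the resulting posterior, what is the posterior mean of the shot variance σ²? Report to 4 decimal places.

3.3641

With known mean μ and an Inverse-Gamma(α, β) prior on σ², the Normal likelihood is conjugate: posterior is Inv-Gamma(α + n/2, β + Σ(xᵢ−μ)²/2).
Σ(xᵢ−μ)² = (2.43)² + (1.16)² + (-0.93)² + (1.74)² + (-1.57)² + (2.07)² + (-0.49)² + (-2.10)² + (-1.98)² + (-1.35)² + (-1.68)² = 31.1082.
Posterior: Inv-Gamma(3.75 + 11/2, 12.20 + 31.1082/2) = Inv-Gamma(9.25, 27.75410).
E[σ²|data] = β/(α−1) = 27.75410/8.25 = 3.3641.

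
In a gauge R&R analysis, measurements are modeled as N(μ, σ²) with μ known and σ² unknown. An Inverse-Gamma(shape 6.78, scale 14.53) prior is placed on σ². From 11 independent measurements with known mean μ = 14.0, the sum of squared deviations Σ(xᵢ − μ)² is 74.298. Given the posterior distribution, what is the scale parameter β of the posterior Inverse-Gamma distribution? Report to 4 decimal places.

51.6790

With known mean μ and an Inverse-Gamma(α, β) prior on σ², the Normal likelihood is conjugate: posterior is Inv-Gamma(α + n/2, β + Σ(xᵢ−μ)²/2).
Posterior: Inv-Gamma(6.78 + 11/2, 14.53 + 74.298/2) = Inv-Gamma(12.28, 51.6790).
Posterior β = 51.6790.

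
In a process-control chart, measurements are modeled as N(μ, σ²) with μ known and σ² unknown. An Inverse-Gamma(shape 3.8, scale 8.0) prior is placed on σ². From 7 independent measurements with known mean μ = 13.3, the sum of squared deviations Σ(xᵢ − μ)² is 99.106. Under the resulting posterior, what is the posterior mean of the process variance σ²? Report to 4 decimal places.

With known mean μ and an Inverse-Gamma(α, β) prior on σ², the Normal likelihood is conjugate: posterior is Inv-Gamma(α + n/2, β + Σ(xᵢ−μ)²/2).
Posterior: Inv-Gamma(3.8 + 7/2, 8.0 + 99.106/2) = Inv-Gamma(7.30, 57.5530).
E[σ²|data] = β/(α−1) = 57.5530/6.30 = 9.1354.

9.1354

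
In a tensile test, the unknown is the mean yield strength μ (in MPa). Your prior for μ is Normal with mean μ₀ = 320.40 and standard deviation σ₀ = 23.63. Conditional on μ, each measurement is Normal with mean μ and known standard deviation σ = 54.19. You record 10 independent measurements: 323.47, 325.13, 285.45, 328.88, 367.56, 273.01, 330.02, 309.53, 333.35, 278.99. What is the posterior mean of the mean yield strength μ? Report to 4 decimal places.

317.2144

For Normal data with known variance σ², a Normal(μ₀, σ₀²) prior on μ is conjugate. Posterior precision = 1/σ₀² + n/σ²; posterior mean is the precision-weighted average of μ₀ and x̄.
Σxᵢ = 323.47 + 325.13 + 285.45 + 328.88 + 367.56 + 273.01 + 330.02 + 309.53 + 333.35 + 278.99 = 3155.39, so n·x̄ = 3155.39.
σ₀² = 23.63² = 558.3769, σ² = 54.19² = 2936.5561; σ² + n·σ₀² = 2936.5561 + 10·558.3769 = 8520.3251.
Posterior mean = (μ₀/σ₀² + n·x̄/σ²)/(1/σ₀² + n/σ²) = (σ²·μ₀ + σ₀²·n·x̄)/(σ² + n·σ₀²) = (2936.5561·320.40 + 558.3769·3155.39)/8520.3251 = 2702769.460931/8520.3251 = 317.2144.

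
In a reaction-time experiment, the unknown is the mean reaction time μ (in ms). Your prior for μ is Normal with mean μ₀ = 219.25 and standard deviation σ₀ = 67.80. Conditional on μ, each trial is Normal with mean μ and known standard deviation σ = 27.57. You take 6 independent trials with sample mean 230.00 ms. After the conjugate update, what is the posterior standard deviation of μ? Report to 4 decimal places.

11.1034

For Normal data with known variance σ², a Normal(μ₀, σ₀²) prior on μ is conjugate. Posterior precision = 1/σ₀² + n/σ²; posterior mean is the precision-weighted average of μ₀ and x̄.
σ₀² = 67.80² = 4596.84, σ² = 27.57² = 760.1049; σ² + n·σ₀² = 760.1049 + 6·4596.84 = 28341.1449.
Posterior precision = 1/σ₀² + n/σ² = 1/4596.84 + 6/760.1049 = (σ² + n·σ₀²)/(σ₀²σ²) = 28341.1449/(4596.84·760.1049); posterior variance σₙ² = σ₀²σ²/(σ² + n·σ₀²) = 4596.84·760.1049/28341.1449 = 123.286502.
Posterior SD = √σₙ² = √(4596.84·760.1049/28341.1449) = 11.1034.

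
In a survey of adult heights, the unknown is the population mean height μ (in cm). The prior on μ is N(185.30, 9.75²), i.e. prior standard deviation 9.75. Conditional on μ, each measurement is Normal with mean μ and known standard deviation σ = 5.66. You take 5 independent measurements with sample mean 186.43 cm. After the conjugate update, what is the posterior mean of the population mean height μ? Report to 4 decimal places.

186.3586

For Normal data with known variance σ², a Normal(μ₀, σ₀²) prior on μ is conjugate. Posterior precision = 1/σ₀² + n/σ²; posterior mean is the precision-weighted average of μ₀ and x̄.
n·x̄ = 5·186.43 = 932.15.
σ₀² = 9.75² = 95.0625, σ² = 5.66² = 32.0356; σ² + n·σ₀² = 32.0356 + 5·95.0625 = 507.3481.
Posterior mean = (μ₀/σ₀² + n·x̄/σ²)/(1/σ₀² + n/σ²) = (σ²·μ₀ + σ₀²·n·x̄)/(σ² + n·σ₀²) = (32.0356·185.30 + 95.0625·932.15)/507.3481 = 94548.706055/507.3481 = 186.3586.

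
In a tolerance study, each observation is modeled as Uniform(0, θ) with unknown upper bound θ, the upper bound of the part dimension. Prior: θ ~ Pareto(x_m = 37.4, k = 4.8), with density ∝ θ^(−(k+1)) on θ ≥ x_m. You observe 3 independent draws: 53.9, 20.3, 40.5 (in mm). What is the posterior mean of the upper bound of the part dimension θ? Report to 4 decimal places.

61.8265

A Pareto(scale x_m, shape k) prior on the upper bound θ of Uniform(0, θ) is conjugate: posterior is Pareto(max(x_m, max xᵢ), k + n).
Sample maximum = 53.9; prior scale x_m = 37.4 → posterior scale = max = 53.9.
Posterior shape = 4.8 + 3 = 7.8.
E[θ|data] = k·x_m/(k−1) = 7.8·53.9/6.8 = 61.8265.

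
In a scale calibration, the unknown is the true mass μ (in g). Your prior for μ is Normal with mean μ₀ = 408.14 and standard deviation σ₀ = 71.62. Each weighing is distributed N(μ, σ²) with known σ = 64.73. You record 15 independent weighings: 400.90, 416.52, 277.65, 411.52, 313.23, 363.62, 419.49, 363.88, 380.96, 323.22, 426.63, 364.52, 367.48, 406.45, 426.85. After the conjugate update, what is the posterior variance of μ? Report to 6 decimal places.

264.905640

For Normal data with known variance σ², a Normal(μ₀, σ₀²) prior on μ is conjugate. Posterior precision = 1/σ₀² + n/σ²; posterior mean is the precision-weighted average of μ₀ and x̄.
σ₀² = 71.62² = 5129.4244, σ² = 64.73² = 4189.9729; σ² + n·σ₀² = 4189.9729 + 15·5129.4244 = 81131.3389.
Posterior precision = 1/σ₀² + n/σ² = 1/5129.4244 + 15/4189.9729 = (σ² + n·σ₀²)/(σ₀²σ²) = 81131.3389/(5129.4244·4189.9729); posterior variance σₙ² = σ₀²σ²/(σ² + n·σ₀²) = 5129.4244·4189.9729/81131.3389 = 264.905640.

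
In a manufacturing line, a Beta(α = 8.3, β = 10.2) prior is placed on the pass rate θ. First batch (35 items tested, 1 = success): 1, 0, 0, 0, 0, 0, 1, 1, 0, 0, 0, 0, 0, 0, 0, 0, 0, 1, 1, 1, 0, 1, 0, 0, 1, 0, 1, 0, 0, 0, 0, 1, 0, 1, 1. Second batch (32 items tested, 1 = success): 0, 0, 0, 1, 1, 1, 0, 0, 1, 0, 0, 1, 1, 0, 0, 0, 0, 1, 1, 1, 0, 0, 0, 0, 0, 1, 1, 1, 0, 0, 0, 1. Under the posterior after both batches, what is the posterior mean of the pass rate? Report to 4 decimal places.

0.3895

The Beta prior is conjugate to a Binomial/Bernoulli likelihood; the update adds successes to α and failures to β.
After batch 1: Beta(8.3+12, 10.2+23) = Beta(20.3, 33.2).
After batch 2: Beta(20.3+13, 33.2+19) = Beta(33.3, 52.2).
Posterior mean = α/(α+β) = 33.3/85.5 = 0.3895.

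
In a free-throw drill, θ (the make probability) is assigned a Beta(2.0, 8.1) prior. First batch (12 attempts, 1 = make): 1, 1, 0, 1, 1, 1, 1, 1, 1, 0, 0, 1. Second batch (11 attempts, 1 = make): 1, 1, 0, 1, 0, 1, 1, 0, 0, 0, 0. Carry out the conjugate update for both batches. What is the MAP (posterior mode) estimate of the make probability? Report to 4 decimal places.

0.4823

The Beta prior is conjugate to a Binomial/Bernoulli likelihood; the update adds successes to α and failures to β.
After batch 1: Beta(2.0+9, 8.1+3) = Beta(11.0, 11.1).
After batch 2: Beta(11.0+5, 11.1+6) = Beta(16.0, 17.1).
Mode of Beta(a,b) for a,b>1 is (a−1)/(a+b−2) = 15.0/31.1 = 0.4823.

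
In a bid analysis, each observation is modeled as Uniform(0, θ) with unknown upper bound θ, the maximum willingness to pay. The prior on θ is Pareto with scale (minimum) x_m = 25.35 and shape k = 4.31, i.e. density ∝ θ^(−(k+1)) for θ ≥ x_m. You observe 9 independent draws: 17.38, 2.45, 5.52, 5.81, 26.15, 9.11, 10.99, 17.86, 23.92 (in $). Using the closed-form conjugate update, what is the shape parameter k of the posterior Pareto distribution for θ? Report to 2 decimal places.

A Pareto(scale x_m, shape k) prior on the upper bound θ of Uniform(0, θ) is conjugate: posterior is Pareto(max(x_m, max xᵢ), k + n).
Sample maximum = 26.15; prior scale x_m = 25.35 → posterior scale = max = 26.15.
Posterior shape = 4.31 + 9 = 13.31.
Posterior shape k = 13.31.

13.31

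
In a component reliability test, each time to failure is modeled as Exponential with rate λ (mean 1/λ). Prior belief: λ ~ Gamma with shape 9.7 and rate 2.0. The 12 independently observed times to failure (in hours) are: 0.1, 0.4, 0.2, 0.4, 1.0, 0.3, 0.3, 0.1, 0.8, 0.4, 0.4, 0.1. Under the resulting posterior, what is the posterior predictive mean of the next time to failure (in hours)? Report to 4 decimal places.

With a Gamma(shape α, rate β) prior on the exponential rate λ, the posterior after n observations with total T = Σxᵢ is Gamma(α+n, β+T).
Sum of observations T = 4.5 hours; n = 12.
Posterior: Gamma(9.7+12, 2.0+4.5) = Gamma(21.7, 6.5).
The predictive distribution for the next observation is Lomax; its mean is β/(α−1) = 6.5/20.7 = 0.3140.

0.3140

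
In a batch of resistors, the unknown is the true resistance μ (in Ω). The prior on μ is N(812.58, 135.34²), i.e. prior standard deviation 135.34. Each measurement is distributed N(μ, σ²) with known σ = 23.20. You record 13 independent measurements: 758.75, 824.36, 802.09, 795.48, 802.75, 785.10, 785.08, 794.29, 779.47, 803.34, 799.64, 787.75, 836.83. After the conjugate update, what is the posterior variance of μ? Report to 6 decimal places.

41.309702

For Normal data with known variance σ², a Normal(μ₀, σ₀²) prior on μ is conjugate. Posterior precision = 1/σ₀² + n/σ²; posterior mean is the precision-weighted average of μ₀ and x̄.
σ₀² = 135.34² = 18316.9156, σ² = 23.20² = 538.24; σ² + n·σ₀² = 538.24 + 13·18316.9156 = 238658.1428.
Posterior precision = 1/σ₀² + n/σ² = 1/18316.9156 + 13/538.24 = (σ² + n·σ₀²)/(σ₀²σ²) = 238658.1428/(18316.9156·538.24); posterior variance σₙ² = σ₀²σ²/(σ² + n·σ₀²) = 18316.9156·538.24/238658.1428 = 41.309702.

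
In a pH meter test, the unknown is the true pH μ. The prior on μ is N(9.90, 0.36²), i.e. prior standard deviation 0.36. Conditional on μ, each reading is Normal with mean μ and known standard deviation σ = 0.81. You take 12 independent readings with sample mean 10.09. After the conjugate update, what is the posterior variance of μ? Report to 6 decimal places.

0.038453

For Normal data with known variance σ², a Normal(μ₀, σ₀²) prior on μ is conjugate. Posterior precision = 1/σ₀² + n/σ²; posterior mean is the precision-weighted average of μ₀ and x̄.
σ₀² = 0.36² = 0.1296, σ² = 0.81² = 0.6561; σ² + n·σ₀² = 0.6561 + 12·0.1296 = 2.2113.
Posterior precision = 1/σ₀² + n/σ² = 1/0.1296 + 12/0.6561 = (σ² + n·σ₀²)/(σ₀²σ²) = 2.2113/(0.1296·0.6561); posterior variance σₙ² = σ₀²σ²/(σ² + n·σ₀²) = 0.1296·0.6561/2.2113 = 0.038453.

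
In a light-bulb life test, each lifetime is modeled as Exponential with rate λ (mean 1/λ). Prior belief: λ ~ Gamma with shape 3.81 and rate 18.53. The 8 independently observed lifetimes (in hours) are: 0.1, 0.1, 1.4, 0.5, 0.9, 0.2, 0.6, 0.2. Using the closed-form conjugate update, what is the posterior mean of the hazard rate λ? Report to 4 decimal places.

0.5242

With a Gamma(shape α, rate β) prior on the exponential rate λ, the posterior after n observations with total T = Σxᵢ is Gamma(α+n, β+T).
Sum of observations T = 4.0 hours; n = 8.
Posterior: Gamma(3.81+8, 18.53+4.0) = Gamma(11.81, 22.53).
Posterior mean of λ = α/β = 11.81/22.53 = 0.5242.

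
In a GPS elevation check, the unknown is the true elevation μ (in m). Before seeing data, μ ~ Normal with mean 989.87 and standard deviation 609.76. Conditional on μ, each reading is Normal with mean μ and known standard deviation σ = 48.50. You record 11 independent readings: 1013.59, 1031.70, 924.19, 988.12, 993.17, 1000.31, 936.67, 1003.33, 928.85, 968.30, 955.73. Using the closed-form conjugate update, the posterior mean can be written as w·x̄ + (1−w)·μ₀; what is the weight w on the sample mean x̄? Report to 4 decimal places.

For Normal data with known variance σ², a Normal(μ₀, σ₀²) prior on μ is conjugate. Posterior precision = 1/σ₀² + n/σ²; posterior mean is the precision-weighted average of μ₀ and x̄.
σ₀² = 609.76² = 371807.2576, σ² = 48.50² = 2352.25. Prior precision 1/σ₀² = 1/371807.2576; data precision n/σ² = 11/2352.25.
w = (n/σ²)/(1/σ₀² + n/σ²) = n·σ₀²/(σ² + n·σ₀²) = 11·371807.2576/(2352.25 + 11·371807.2576) = 4089879.8336/4092232.0836 = 0.9994.

0.9994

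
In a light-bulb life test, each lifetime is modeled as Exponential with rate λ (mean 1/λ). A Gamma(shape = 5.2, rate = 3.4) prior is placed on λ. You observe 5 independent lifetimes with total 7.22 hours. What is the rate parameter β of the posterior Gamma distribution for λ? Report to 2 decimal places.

With a Gamma(shape α, rate β) prior on the exponential rate λ, the posterior after n observations with total T = Σxᵢ is Gamma(α+n, β+T).
Posterior: Gamma(5.2+5, 3.4+7.22) = Gamma(10.2, 10.62).
Posterior β = 10.62.

10.62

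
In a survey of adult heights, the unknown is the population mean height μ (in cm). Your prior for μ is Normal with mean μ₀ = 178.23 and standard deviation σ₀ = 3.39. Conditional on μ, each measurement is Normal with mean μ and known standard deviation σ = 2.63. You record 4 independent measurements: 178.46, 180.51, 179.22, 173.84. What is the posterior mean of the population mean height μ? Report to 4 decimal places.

178.0366

For Normal data with known variance σ², a Normal(μ₀, σ₀²) prior on μ is conjugate. Posterior precision = 1/σ₀² + n/σ²; posterior mean is the precision-weighted average of μ₀ and x̄.
Σxᵢ = 178.46 + 180.51 + 179.22 + 173.84 = 712.03, so n·x̄ = 712.03.
σ₀² = 3.39² = 11.4921, σ² = 2.63² = 6.9169; σ² + n·σ₀² = 6.9169 + 4·11.4921 = 52.8853.
Posterior mean = (μ₀/σ₀² + n·x̄/σ²)/(1/σ₀² + n/σ²) = (σ²·μ₀ + σ₀²·n·x̄)/(σ² + n·σ₀²) = (6.9169·178.23 + 11.4921·712.03)/52.8853 = 9415.51905/52.8853 = 178.0366.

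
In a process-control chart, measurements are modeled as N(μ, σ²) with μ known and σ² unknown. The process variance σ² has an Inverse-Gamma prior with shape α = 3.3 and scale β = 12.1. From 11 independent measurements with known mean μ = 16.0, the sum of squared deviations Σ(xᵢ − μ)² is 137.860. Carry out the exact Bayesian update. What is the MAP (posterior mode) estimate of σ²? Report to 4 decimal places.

With known mean μ and an Inverse-Gamma(α, β) prior on σ², the Normal likelihood is conjugate: posterior is Inv-Gamma(α + n/2, β + Σ(xᵢ−μ)²/2).
Posterior: Inv-Gamma(3.3 + 11/2, 12.1 + 137.860/2) = Inv-Gamma(8.80, 81.0300).
Mode = β/(α+1) = 81.0300/9.80 = 8.2684.

8.2684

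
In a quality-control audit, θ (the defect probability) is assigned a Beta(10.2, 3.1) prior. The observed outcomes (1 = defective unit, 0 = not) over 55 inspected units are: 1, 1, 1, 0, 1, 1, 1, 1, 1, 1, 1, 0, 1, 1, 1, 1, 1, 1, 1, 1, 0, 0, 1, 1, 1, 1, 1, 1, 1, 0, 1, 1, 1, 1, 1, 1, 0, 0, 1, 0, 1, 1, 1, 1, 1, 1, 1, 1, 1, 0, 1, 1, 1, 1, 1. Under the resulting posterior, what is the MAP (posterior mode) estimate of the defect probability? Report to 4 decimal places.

0.8326

The Beta prior is conjugate to a Binomial/Bernoulli likelihood; the update adds successes to α and failures to β.
Posterior: Beta(α+k, β+n−k) = Beta(10.2+46, 3.1+9) = Beta(56.2, 12.1).
Mode of Beta(a,b) for a,b>1 is (a−1)/(a+b−2) = 55.2/66.3 = 0.8326.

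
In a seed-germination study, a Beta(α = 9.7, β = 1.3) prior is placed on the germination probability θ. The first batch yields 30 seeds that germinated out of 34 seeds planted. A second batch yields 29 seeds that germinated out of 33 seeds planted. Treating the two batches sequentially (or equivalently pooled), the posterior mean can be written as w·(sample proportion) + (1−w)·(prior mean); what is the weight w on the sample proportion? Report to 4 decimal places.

0.8590

The Beta prior is conjugate to a Binomial/Bernoulli likelihood; the update adds successes to α and failures to β.
Total number of seeds planted: n = 34 + 33 = 67.
Posterior mean = (α₀+k)/(α₀+β₀+n) = [n/(α₀+β₀+n)]·(k/n) + [(α₀+β₀)/(α₀+β₀+n)]·α₀/(α₀+β₀), so only n and the prior enter the weight.
The weight on the data is w = n/(α₀+β₀+n) = 67/(9.7+1.3+67) = 67/78.0 = 0.8590.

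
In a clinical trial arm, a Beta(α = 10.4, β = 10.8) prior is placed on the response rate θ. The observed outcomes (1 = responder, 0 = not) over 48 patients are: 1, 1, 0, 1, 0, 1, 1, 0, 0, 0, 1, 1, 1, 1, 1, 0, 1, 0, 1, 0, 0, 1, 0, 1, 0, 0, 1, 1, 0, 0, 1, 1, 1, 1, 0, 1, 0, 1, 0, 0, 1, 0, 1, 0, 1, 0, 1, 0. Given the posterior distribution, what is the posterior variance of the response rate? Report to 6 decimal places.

The Beta prior is conjugate to a Binomial/Bernoulli likelihood; the update adds successes to α and failures to β.
Posterior: Beta(α+k, β+n−k) = Beta(10.4+26, 10.8+22) = Beta(36.4, 32.8).
Var = αβ/((α+β)²(α+β+1)) = 36.4·32.8/(69.2²·70.2) = 0.003552.

0.003552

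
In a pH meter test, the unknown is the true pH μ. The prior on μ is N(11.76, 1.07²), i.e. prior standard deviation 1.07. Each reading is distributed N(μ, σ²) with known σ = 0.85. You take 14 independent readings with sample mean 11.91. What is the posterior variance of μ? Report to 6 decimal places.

0.049381

For Normal data with known variance σ², a Normal(μ₀, σ₀²) prior on μ is conjugate. Posterior precision = 1/σ₀² + n/σ²; posterior mean is the precision-weighted average of μ₀ and x̄.
σ₀² = 1.07² = 1.1449, σ² = 0.85² = 0.7225; σ² + n·σ₀² = 0.7225 + 14·1.1449 = 16.7511.
Posterior precision = 1/σ₀² + n/σ² = 1/1.1449 + 14/0.7225 = (σ² + n·σ₀²)/(σ₀²σ²) = 16.7511/(1.1449·0.7225); posterior variance σₙ² = σ₀²σ²/(σ² + n·σ₀²) = 1.1449·0.7225/16.7511 = 0.049381.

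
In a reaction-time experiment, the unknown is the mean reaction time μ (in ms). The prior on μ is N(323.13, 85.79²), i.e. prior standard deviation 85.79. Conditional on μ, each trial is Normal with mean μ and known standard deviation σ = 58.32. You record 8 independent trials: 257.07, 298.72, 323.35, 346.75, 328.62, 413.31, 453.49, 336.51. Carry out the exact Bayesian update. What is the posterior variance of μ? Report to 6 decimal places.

401.934673

For Normal data with known variance σ², a Normal(μ₀, σ₀²) prior on μ is conjugate. Posterior precision = 1/σ₀² + n/σ²; posterior mean is the precision-weighted average of μ₀ and x̄.
σ₀² = 85.79² = 7359.9241, σ² = 58.32² = 3401.2224; σ² + n·σ₀² = 3401.2224 + 8·7359.9241 = 62280.6152.
Posterior precision = 1/σ₀² + n/σ² = 1/7359.9241 + 8/3401.2224 = (σ² + n·σ₀²)/(σ₀²σ²) = 62280.6152/(7359.9241·3401.2224); posterior variance σₙ² = σ₀²σ²/(σ² + n·σ₀²) = 7359.9241·3401.2224/62280.6152 = 401.934673.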